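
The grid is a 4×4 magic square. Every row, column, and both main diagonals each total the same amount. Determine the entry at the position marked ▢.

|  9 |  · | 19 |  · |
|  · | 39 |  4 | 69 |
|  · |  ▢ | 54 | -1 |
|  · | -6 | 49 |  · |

Column 3 is complete and sums to 126; that is the magic constant.
Using row 2: 39 + 4 + 69 + ? → (2,1) = 126 − 112 = 14.
Main diagonal must total 126; the given cells sum to 102, so (4,4) = 24.
Row 4 needs 126; the known cells sum to 67, so (4,1) = 59.
From column 1, 126 − (9 + 14 + 59) gives (3,1) = 44.
Column 4: 69 + (-1) + 24 + ? = 126, so (1,4) = 34.
Using anti-diagonal: 34 + 4 + 59 + ? → (3,2) = 126 − 97 = 29.

29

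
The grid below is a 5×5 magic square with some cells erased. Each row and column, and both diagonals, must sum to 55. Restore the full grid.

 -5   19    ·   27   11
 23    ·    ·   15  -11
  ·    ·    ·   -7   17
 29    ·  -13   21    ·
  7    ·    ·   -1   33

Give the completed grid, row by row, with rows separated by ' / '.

Row 1: -5 + 19 + 27 + 11 + ? = 55, so (1,3) = 3.
Column 1 needs 55; the known cells sum to 54, so (3,1) = 1.
Column 5 needs 55; the known cells sum to 50, so (4,5) = 5.
Row 4 needs 55; the known cells sum to 42, so (4,2) = 13.
Anti-diagonal: 11 + 15 + 13 + 7 + ? = 55, so (3,3) = 9.
Row 3: 1 + 9 + (-7) + 17 + ? = 55, so (3,2) = 35.
The remaining cell in main diagonal is (2,2) = 55 − 58 = -3.
Row 2 must total 55; the given cells sum to 24, so (2,3) = 31.
Column 2: 19 + (-3) + 35 + 13 + ? = 55, so (5,2) = -9.
Column 3 must total 55; the given cells sum to 30, so (5,3) = 25.

-5 19 3 27 11 / 23 -3 31 15 -11 / 1 35 9 -7 17 / 29 13 -13 21 5 / 7 -9 25 -1 33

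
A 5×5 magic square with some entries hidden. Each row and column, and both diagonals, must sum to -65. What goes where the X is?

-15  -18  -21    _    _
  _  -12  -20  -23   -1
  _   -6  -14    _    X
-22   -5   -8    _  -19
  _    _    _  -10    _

-25

From row 2, -65 − (-12 + (-20) + (-23) + (-1)) gives (2,1) = -9.
Row 4 must total -65; the given cells sum to -54, so (4,4) = -11.
Column 2: -18 + (-12) + (-6) + (-5) + ? = -65, so (5,2) = -24.
Column 3 must total -65; the given cells sum to -63, so (5,3) = -2.
From main diagonal, -65 − (-15 + (-12) + (-14) + (-11)) gives (5,5) = -13.
Using row 5: -24 + (-2) + (-10) + (-13) + ? → (5,1) = -65 − (-49) = -16.
From column 1, -65 − (-15 + (-9) + (-22) + (-16)) gives (3,1) = -3.
Anti-diagonal must total -65; the given cells sum to -58, so (1,5) = -7.
The remaining cell in row 1 is (1,4) = -65 − (-61) = -4.
Column 4: -4 + (-23) + (-11) + (-10) + ? = -65, so (3,4) = -17.
Column 5: -7 + (-1) + (-19) + (-13) + ? = -65, so (3,5) = -25.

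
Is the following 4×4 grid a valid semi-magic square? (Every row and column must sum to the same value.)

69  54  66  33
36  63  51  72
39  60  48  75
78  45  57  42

Row 1: 69 + 54 + 66 + 33 = 222.
Row 2: 36 + 63 + 51 + 72 = 222.
Row 3: 39 + 60 + 48 + 75 = 222.
Row 4: 78 + 45 + 57 + 42 = 222.
Column 1: 69 + 36 + 39 + 78 = 222.
Column 2: 54 + 63 + 60 + 45 = 222.
Column 3: 66 + 51 + 48 + 57 = 222.
Column 4: 33 + 72 + 75 + 42 = 222.
All lines sum to 222.

Yes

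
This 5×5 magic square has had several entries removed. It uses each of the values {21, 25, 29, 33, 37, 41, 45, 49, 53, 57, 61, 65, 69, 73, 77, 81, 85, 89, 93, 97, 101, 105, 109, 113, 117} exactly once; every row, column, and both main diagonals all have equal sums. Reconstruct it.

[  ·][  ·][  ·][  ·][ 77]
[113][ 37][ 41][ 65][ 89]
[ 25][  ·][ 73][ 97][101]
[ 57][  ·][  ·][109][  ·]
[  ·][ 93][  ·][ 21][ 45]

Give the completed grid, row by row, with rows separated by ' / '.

81 105 29 53 77 / 113 37 41 65 89 / 25 49 73 97 101 / 57 61 85 109 33 / 69 93 117 21 45

The 25 entries sum to 1725, so each line sums to 1725/5 = 345.
Row 3 must total 345; the given cells sum to 296, so (3,2) = 49.
The remaining cell in column 4 is (1,4) = 345 − 292 = 53.
Using column 5: 77 + 89 + 101 + 45 + ? → (4,5) = 345 − 312 = 33.
The remaining cell in main diagonal is (1,1) = 345 − 264 = 81.
Column 1 needs 345; the known cells sum to 276, so (5,1) = 69.
Using anti-diagonal: 77 + 65 + 73 + 69 + ? → (4,2) = 345 − 284 = 61.
Row 4 needs 345; the known cells sum to 260, so (4,3) = 85.
Row 5: 69 + 93 + 21 + 45 + ? = 345, so (5,3) = 117.
Using column 2: 37 + 49 + 61 + 93 + ? → (1,2) = 345 − 240 = 105.
From column 3, 345 − (41 + 73 + 85 + 117) gives (1,3) = 29.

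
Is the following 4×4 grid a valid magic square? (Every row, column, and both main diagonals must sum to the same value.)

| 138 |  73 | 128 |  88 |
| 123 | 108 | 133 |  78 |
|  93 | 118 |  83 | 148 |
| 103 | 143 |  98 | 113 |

Row 1: 138 + 73 + 128 + 88 = 427.
Row 2: 123 + 108 + 133 + 78 = 442.
Row 3: 93 + 118 + 83 + 148 = 442.
Row 4: 103 + 143 + 98 + 113 = 457.
Column 1: 138 + 123 + 93 + 103 = 457.
Column 2: 73 + 108 + 118 + 143 = 442.
Column 3: 128 + 133 + 83 + 98 = 442.
Column 4: 88 + 78 + 148 + 113 = 427.
Main diagonal: 138 + 108 + 83 + 113 = 442.
Anti-diagonal: 88 + 133 + 118 + 103 = 442.

No — column 4 sums to 427 but column 1 sums to 457.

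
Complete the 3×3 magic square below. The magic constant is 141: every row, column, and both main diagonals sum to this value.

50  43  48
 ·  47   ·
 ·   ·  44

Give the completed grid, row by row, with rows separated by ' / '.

50 43 48 / 45 47 49 / 46 51 44

The remaining cell in column 2 is (3,2) = 141 − 90 = 51.
Column 3 must total 141; the given cells sum to 92, so (2,3) = 49.
Anti-diagonal needs 141; the known cells sum to 95, so (3,1) = 46.
The remaining cell in row 2 is (2,1) = 141 − 96 = 45.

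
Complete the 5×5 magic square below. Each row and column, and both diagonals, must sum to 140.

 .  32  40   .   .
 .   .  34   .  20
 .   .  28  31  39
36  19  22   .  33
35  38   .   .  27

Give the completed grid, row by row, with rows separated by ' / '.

29 32 40 18 21 / 23 26 34 37 20 / 17 25 28 31 39 / 36 19 22 30 33 / 35 38 16 24 27

Row 4 must total 140; the given cells sum to 110, so (4,4) = 30.
Column 3 needs 140; the known cells sum to 124, so (5,3) = 16.
Column 5 needs 140; the known cells sum to 119, so (1,5) = 21.
Using anti-diagonal: 21 + 28 + 19 + 35 + ? → (2,4) = 140 − 103 = 37.
Row 5 needs 140; the known cells sum to 116, so (5,4) = 24.
Column 4 needs 140; the known cells sum to 122, so (1,4) = 18.
Row 1 must total 140; the given cells sum to 111, so (1,1) = 29.
Main diagonal must total 140; the given cells sum to 114, so (2,2) = 26.
Row 2: 26 + 34 + 37 + 20 + ? = 140, so (2,1) = 23.
From column 1, 140 − (29 + 23 + 36 + 35) gives (3,1) = 17.
Column 2 must total 140; the given cells sum to 115, so (3,2) = 25.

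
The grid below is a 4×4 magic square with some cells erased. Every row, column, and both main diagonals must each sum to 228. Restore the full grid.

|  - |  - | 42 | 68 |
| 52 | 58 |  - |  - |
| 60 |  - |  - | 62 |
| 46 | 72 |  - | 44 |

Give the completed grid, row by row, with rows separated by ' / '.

70 48 42 68 / 52 58 64 54 / 60 50 56 62 / 46 72 66 44

Using row 4: 46 + 72 + 44 + ? → (4,3) = 228 − 162 = 66.
Column 1 needs 228; the known cells sum to 158, so (1,1) = 70.
Column 4: 68 + 62 + 44 + ? = 228, so (2,4) = 54.
Using main diagonal: 70 + 58 + 44 + ? → (3,3) = 228 − 172 = 56.
Using row 1: 70 + 42 + 68 + ? → (1,2) = 228 − 180 = 48.
Row 2 needs 228; the known cells sum to 164, so (2,3) = 64.
Row 3: 60 + 56 + 62 + ? = 228, so (3,2) = 50.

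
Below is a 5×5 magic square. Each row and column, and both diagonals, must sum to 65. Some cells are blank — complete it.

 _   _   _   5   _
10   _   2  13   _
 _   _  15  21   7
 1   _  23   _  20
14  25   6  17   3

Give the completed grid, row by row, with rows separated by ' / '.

22 8 19 5 11 / 10 16 2 13 24 / 18 4 15 21 7 / 1 12 23 9 20 / 14 25 6 17 3

From column 3, 65 − (2 + 15 + 23 + 6) gives (1,3) = 19.
Column 4: 5 + 13 + 21 + 17 + ? = 65, so (4,4) = 9.
Row 4 needs 65; the known cells sum to 53, so (4,2) = 12.
Anti-diagonal must total 65; the given cells sum to 54, so (1,5) = 11.
From column 5, 65 − (11 + 7 + 20 + 3) gives (2,5) = 24.
Row 2 needs 65; the known cells sum to 49, so (2,2) = 16.
Main diagonal: 16 + 15 + 9 + 3 + ? = 65, so (1,1) = 22.
From row 1, 65 − (22 + 19 + 5 + 11) gives (1,2) = 8.
Column 1: 22 + 10 + 1 + 14 + ? = 65, so (3,1) = 18.
Column 2 must total 65; the given cells sum to 61, so (3,2) = 4.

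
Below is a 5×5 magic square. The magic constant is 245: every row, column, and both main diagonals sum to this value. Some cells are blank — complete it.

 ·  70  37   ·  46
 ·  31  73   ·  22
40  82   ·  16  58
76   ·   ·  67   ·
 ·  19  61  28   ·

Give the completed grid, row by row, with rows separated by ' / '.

From row 3, 245 − (40 + 82 + 16 + 58) gives (3,3) = 49.
From column 2, 245 − (70 + 31 + 82 + 19) gives (4,2) = 43.
The remaining cell in column 3 is (4,3) = 245 − 220 = 25.
Row 4: 76 + 43 + 25 + 67 + ? = 245, so (4,5) = 34.
Column 5 must total 245; the given cells sum to 160, so (5,5) = 85.
The remaining cell in main diagonal is (1,1) = 245 − 232 = 13.
Row 1: 13 + 70 + 37 + 46 + ? = 245, so (1,4) = 79.
Row 5 needs 245; the known cells sum to 193, so (5,1) = 52.
Column 1 must total 245; the given cells sum to 181, so (2,1) = 64.
Using column 4: 79 + 16 + 67 + 28 + ? → (2,4) = 245 − 190 = 55.

13 70 37 79 46 / 64 31 73 55 22 / 40 82 49 16 58 / 76 43 25 67 34 / 52 19 61 28 85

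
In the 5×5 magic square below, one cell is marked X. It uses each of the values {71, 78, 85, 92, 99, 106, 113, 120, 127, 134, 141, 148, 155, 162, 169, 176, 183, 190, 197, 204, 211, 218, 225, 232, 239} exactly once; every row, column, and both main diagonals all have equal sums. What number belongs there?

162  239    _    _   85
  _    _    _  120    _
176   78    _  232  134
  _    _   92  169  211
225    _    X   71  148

204

The 25 entries sum to 3875, so each line sums to 3875/5 = 775.
The remaining cell in row 3 is (3,3) = 775 − 620 = 155.
Column 4 must total 775; the given cells sum to 592, so (1,4) = 183.
Column 5: 85 + 134 + 211 + 148 + ? = 775, so (2,5) = 197.
Using main diagonal: 162 + 155 + 169 + 148 + ? → (2,2) = 775 − 634 = 141.
Anti-diagonal must total 775; the given cells sum to 585, so (4,2) = 190.
From row 1, 775 − (162 + 239 + 183 + 85) gives (1,3) = 106.
Row 4: 190 + 92 + 169 + 211 + ? = 775, so (4,1) = 113.
Column 1: 162 + 176 + 113 + 225 + ? = 775, so (2,1) = 99.
Column 2 needs 775; the known cells sum to 648, so (5,2) = 127.
Row 2: 99 + 141 + 120 + 197 + ? = 775, so (2,3) = 218.
The remaining cell in row 5 is (5,3) = 775 − 571 = 204.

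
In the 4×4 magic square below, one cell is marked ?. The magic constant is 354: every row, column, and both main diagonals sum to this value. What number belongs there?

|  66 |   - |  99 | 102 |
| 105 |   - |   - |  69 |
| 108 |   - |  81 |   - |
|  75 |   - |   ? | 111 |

90

Row 1 must total 354; the given cells sum to 267, so (1,2) = 87.
The remaining cell in column 4 is (3,4) = 354 − 282 = 72.
Main diagonal: 66 + 81 + 111 + ? = 354, so (2,2) = 96.
Row 2: 105 + 96 + 69 + ? = 354, so (2,3) = 84.
From row 3, 354 − (108 + 81 + 72) gives (3,2) = 93.
Column 2 needs 354; the known cells sum to 276, so (4,2) = 78.
Column 3: 99 + 84 + 81 + ? = 354, so (4,3) = 90.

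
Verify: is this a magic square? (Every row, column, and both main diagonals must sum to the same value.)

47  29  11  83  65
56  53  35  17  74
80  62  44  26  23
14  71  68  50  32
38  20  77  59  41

Row 1: 47 + 29 + 11 + 83 + 65 = 235.
Row 2: 56 + 53 + 35 + 17 + 74 = 235.
Row 3: 80 + 62 + 44 + 26 + 23 = 235.
Row 4: 14 + 71 + 68 + 50 + 32 = 235.
Row 5: 38 + 20 + 77 + 59 + 41 = 235.
Column 1: 47 + 56 + 80 + 14 + 38 = 235.
Column 2: 29 + 53 + 62 + 71 + 20 = 235.
Column 3: 11 + 35 + 44 + 68 + 77 = 235.
Column 4: 83 + 17 + 26 + 50 + 59 = 235.
Column 5: 65 + 74 + 23 + 32 + 41 = 235.
Main diagonal: 47 + 53 + 44 + 50 + 41 = 235.
Anti-diagonal: 65 + 17 + 44 + 71 + 38 = 235.
All lines sum to 235.

Yes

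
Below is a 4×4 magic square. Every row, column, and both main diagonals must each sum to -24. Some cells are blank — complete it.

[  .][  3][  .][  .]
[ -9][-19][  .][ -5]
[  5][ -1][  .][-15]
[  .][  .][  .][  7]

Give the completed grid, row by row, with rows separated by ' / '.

1 3 -17 -11 / -9 -19 9 -5 / 5 -1 -13 -15 / -21 -7 -3 7

Row 2 needs -24; the known cells sum to -33, so (2,3) = 9.
From row 3, -24 − (5 + (-1) + (-15)) gives (3,3) = -13.
The remaining cell in column 2 is (4,2) = -24 − (-17) = -7.
The remaining cell in column 4 is (1,4) = -24 − (-13) = -11.
Main diagonal needs -24; the known cells sum to -25, so (1,1) = 1.
Anti-diagonal must total -24; the given cells sum to -3, so (4,1) = -21.
Row 1: 1 + 3 + (-11) + ? = -24, so (1,3) = -17.
Row 4 needs -24; the known cells sum to -21, so (4,3) = -3.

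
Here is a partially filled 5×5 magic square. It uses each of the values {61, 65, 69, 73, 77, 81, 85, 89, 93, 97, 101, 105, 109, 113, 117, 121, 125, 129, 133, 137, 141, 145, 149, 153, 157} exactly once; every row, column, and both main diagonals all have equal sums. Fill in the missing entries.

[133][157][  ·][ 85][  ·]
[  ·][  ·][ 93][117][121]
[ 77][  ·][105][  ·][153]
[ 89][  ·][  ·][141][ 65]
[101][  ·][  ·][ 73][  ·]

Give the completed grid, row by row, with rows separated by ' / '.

The 25 entries sum to 2725, so each line sums to 2725/5 = 545.
From column 1, 545 − (133 + 77 + 89 + 101) gives (2,1) = 145.
Column 4 must total 545; the given cells sum to 416, so (3,4) = 129.
From row 2, 545 − (145 + 93 + 117 + 121) gives (2,2) = 69.
Row 3 must total 545; the given cells sum to 464, so (3,2) = 81.
From main diagonal, 545 − (133 + 69 + 105 + 141) gives (5,5) = 97.
Column 5: 121 + 153 + 65 + 97 + ? = 545, so (1,5) = 109.
Anti-diagonal needs 545; the known cells sum to 432, so (4,2) = 113.
The remaining cell in row 1 is (1,3) = 545 − 484 = 61.
The remaining cell in row 4 is (4,3) = 545 − 408 = 137.
Column 2: 157 + 69 + 81 + 113 + ? = 545, so (5,2) = 125.
From column 3, 545 − (61 + 93 + 105 + 137) gives (5,3) = 149.

133 157 61 85 109 / 145 69 93 117 121 / 77 81 105 129 153 / 89 113 137 141 65 / 101 125 149 73 97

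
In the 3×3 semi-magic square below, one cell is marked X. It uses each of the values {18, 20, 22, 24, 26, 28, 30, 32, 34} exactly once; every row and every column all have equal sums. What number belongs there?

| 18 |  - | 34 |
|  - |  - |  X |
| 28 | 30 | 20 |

The 9 entries sum to 234, so each line sums to 234/3 = 78.
Using row 1: 18 + 34 + ? → (1,2) = 78 − 52 = 26.
Column 1: 18 + 28 + ? = 78, so (2,1) = 32.
The remaining cell in column 2 is (2,2) = 78 − 56 = 22.
From column 3, 78 − (34 + 20) gives (2,3) = 24.

24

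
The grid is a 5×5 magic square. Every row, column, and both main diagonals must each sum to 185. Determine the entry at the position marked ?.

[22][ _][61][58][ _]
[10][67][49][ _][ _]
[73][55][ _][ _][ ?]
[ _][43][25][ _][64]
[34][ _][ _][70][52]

1

Column 1 must total 185; the given cells sum to 139, so (4,1) = 46.
Row 4 needs 185; the known cells sum to 178, so (4,4) = 7.
Main diagonal: 22 + 67 + 7 + 52 + ? = 185, so (3,3) = 37.
Column 3 needs 185; the known cells sum to 172, so (5,3) = 13.
Using row 5: 34 + 13 + 70 + 52 + ? → (5,2) = 185 − 169 = 16.
Column 2 must total 185; the given cells sum to 181, so (1,2) = 4.
Using row 1: 22 + 4 + 61 + 58 + ? → (1,5) = 185 − 145 = 40.
From anti-diagonal, 185 − (40 + 37 + 43 + 34) gives (2,4) = 31.
Using row 2: 10 + 67 + 49 + 31 + ? → (2,5) = 185 − 157 = 28.
The remaining cell in column 4 is (3,4) = 185 − 166 = 19.
Using column 5: 40 + 28 + 64 + 52 + ? → (3,5) = 185 − 184 = 1.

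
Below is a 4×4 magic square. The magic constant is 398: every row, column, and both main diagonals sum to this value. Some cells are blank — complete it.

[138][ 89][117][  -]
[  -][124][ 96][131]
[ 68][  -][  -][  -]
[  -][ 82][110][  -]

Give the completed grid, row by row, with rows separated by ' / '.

138 89 117 54 / 47 124 96 131 / 68 103 75 152 / 145 82 110 61

From row 1, 398 − (138 + 89 + 117) gives (1,4) = 54.
Row 2: 124 + 96 + 131 + ? = 398, so (2,1) = 47.
Column 1 must total 398; the given cells sum to 253, so (4,1) = 145.
Column 2 must total 398; the given cells sum to 295, so (3,2) = 103.
Column 3 must total 398; the given cells sum to 323, so (3,3) = 75.
Main diagonal must total 398; the given cells sum to 337, so (4,4) = 61.
Row 3: 68 + 103 + 75 + ? = 398, so (3,4) = 152.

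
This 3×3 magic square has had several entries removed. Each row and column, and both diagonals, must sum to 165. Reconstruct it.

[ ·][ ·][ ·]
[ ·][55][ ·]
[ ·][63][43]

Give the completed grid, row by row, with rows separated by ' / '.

From row 3, 165 − (63 + 43) gives (3,1) = 59.
From column 2, 165 − (55 + 63) gives (1,2) = 47.
Using main diagonal: 55 + 43 + ? → (1,1) = 165 − 98 = 67.
The remaining cell in anti-diagonal is (1,3) = 165 − 114 = 51.
Column 1: 67 + 59 + ? = 165, so (2,1) = 39.
Column 3 needs 165; the known cells sum to 94, so (2,3) = 71.

67 47 51 / 39 55 71 / 59 63 43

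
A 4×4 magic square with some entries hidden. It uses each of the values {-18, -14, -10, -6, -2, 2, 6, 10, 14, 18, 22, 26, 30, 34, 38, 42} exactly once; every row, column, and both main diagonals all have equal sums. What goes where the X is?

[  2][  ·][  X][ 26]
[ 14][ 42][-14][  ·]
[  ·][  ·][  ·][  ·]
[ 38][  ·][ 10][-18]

The 16 entries sum to 192, so each line sums to 192/4 = 48.
The remaining cell in row 2 is (2,4) = 48 − 42 = 6.
Row 4: 38 + 10 + (-18) + ? = 48, so (4,2) = 18.
The remaining cell in column 1 is (3,1) = 48 − 54 = -6.
Column 4 needs 48; the known cells sum to 14, so (3,4) = 34.
Main diagonal: 2 + 42 + (-18) + ? = 48, so (3,3) = 22.
From anti-diagonal, 48 − (26 + (-14) + 38) gives (3,2) = -2.
Column 2 needs 48; the known cells sum to 58, so (1,2) = -10.
From column 3, 48 − (-14 + 22 + 10) gives (1,3) = 30.

30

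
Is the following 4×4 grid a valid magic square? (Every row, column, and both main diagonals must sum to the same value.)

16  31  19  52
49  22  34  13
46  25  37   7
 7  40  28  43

No — row 3 sums to 115 but column 1 sums to 118.

Row 1: 16 + 31 + 19 + 52 = 118.
Row 2: 49 + 22 + 34 + 13 = 118.
Row 3: 46 + 25 + 37 + 7 = 115.
Row 4: 7 + 40 + 28 + 43 = 118.
Column 1: 16 + 49 + 46 + 7 = 118.
Column 2: 31 + 22 + 25 + 40 = 118.
Column 3: 19 + 34 + 37 + 28 = 118.
Column 4: 52 + 13 + 7 + 43 = 115.
Main diagonal: 16 + 22 + 37 + 43 = 118.
Anti-diagonal: 52 + 34 + 25 + 7 = 118.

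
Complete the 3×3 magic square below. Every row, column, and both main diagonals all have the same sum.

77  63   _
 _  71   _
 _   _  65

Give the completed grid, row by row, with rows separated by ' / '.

77 63 73 / 67 71 75 / 69 79 65

Main diagonal is already complete: 77 + 71 + 65 = 213, so that is the magic constant.
From row 1, 213 − (77 + 63) gives (1,3) = 73.
The remaining cell in column 2 is (3,2) = 213 − 134 = 79.
Using column 3: 73 + 65 + ? → (2,3) = 213 − 138 = 75.
The remaining cell in anti-diagonal is (3,1) = 213 − 144 = 69.
From row 2, 213 − (71 + 75) gives (2,1) = 67.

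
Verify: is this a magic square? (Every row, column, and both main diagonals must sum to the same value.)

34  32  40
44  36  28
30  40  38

Row 1: 34 + 32 + 40 = 106.
Row 2: 44 + 36 + 28 = 108.
Row 3: 30 + 40 + 38 = 108.
Column 1: 34 + 44 + 30 = 108.
Column 2: 32 + 36 + 40 = 108.
Column 3: 40 + 28 + 38 = 106.
Main diagonal: 34 + 36 + 38 = 108.
Anti-diagonal: 40 + 36 + 30 = 106.

No — column 3 sums to 106 but main diagonal sums to 108.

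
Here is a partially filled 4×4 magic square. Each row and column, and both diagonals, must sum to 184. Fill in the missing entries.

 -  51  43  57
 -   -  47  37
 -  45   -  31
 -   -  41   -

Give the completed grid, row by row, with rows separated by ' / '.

Using row 1: 51 + 43 + 57 + ? → (1,1) = 184 − 151 = 33.
Column 3 needs 184; the known cells sum to 131, so (3,3) = 53.
From column 4, 184 − (57 + 37 + 31) gives (4,4) = 59.
Main diagonal: 33 + 53 + 59 + ? = 184, so (2,2) = 39.
The remaining cell in anti-diagonal is (4,1) = 184 − 149 = 35.
Row 2: 39 + 47 + 37 + ? = 184, so (2,1) = 61.
Row 3 needs 184; the known cells sum to 129, so (3,1) = 55.
Row 4 must total 184; the given cells sum to 135, so (4,2) = 49.

33 51 43 57 / 61 39 47 37 / 55 45 53 31 / 35 49 41 59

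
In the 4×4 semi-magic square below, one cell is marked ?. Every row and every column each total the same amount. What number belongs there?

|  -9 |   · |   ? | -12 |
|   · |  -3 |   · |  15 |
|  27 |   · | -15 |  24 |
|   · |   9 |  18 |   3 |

21

Column 4 is complete and sums to 30; that is the magic constant.
From row 3, 30 − (27 + (-15) + 24) gives (3,2) = -6.
Row 4: 9 + 18 + 3 + ? = 30, so (4,1) = 0.
The remaining cell in column 1 is (2,1) = 30 − 18 = 12.
The remaining cell in column 2 is (1,2) = 30 − 0 = 30.
Row 1 needs 30; the known cells sum to 9, so (1,3) = 21.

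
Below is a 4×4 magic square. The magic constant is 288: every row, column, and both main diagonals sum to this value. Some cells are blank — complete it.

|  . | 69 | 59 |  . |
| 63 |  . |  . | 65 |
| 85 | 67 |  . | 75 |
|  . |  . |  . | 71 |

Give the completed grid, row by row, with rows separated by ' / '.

83 69 59 77 / 63 73 87 65 / 85 67 61 75 / 57 79 81 71

Using row 3: 85 + 67 + 75 + ? → (3,3) = 288 − 227 = 61.
From column 4, 288 − (65 + 75 + 71) gives (1,4) = 77.
From row 1, 288 − (69 + 59 + 77) gives (1,1) = 83.
From column 1, 288 − (83 + 63 + 85) gives (4,1) = 57.
From main diagonal, 288 − (83 + 61 + 71) gives (2,2) = 73.
Using anti-diagonal: 77 + 67 + 57 + ? → (2,3) = 288 − 201 = 87.
Column 2 needs 288; the known cells sum to 209, so (4,2) = 79.
Using column 3: 59 + 87 + 61 + ? → (4,3) = 288 − 207 = 81.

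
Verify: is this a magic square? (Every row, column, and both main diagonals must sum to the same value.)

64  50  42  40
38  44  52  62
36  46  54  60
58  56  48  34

Row 1: 64 + 50 + 42 + 40 = 196.
Row 2: 38 + 44 + 52 + 62 = 196.
Row 3: 36 + 46 + 54 + 60 = 196.
Row 4: 58 + 56 + 48 + 34 = 196.
Column 1: 64 + 38 + 36 + 58 = 196.
Column 2: 50 + 44 + 46 + 56 = 196.
Column 3: 42 + 52 + 54 + 48 = 196.
Column 4: 40 + 62 + 60 + 34 = 196.
Main diagonal: 64 + 44 + 54 + 34 = 196.
Anti-diagonal: 40 + 52 + 46 + 58 = 196.
All lines sum to 196.

Yes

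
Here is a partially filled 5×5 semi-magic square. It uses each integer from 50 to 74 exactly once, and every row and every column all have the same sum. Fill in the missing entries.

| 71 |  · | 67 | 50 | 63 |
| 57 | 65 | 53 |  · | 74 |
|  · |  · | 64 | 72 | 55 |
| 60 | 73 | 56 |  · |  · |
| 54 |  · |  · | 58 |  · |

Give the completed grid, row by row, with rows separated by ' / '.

The entries are 50 through 74, which sum to 1550, so each line sums to 1550/5 = 310.
Row 1 must total 310; the given cells sum to 251, so (1,2) = 59.
Using row 2: 57 + 65 + 53 + 74 + ? → (2,4) = 310 − 249 = 61.
Using column 1: 71 + 57 + 60 + 54 + ? → (3,1) = 310 − 242 = 68.
The remaining cell in column 3 is (5,3) = 310 − 240 = 70.
Column 4: 50 + 61 + 72 + 58 + ? = 310, so (4,4) = 69.
The remaining cell in row 3 is (3,2) = 310 − 259 = 51.
Using row 4: 60 + 73 + 56 + 69 + ? → (4,5) = 310 − 258 = 52.
Column 2: 59 + 65 + 51 + 73 + ? = 310, so (5,2) = 62.
From column 5, 310 − (63 + 74 + 55 + 52) gives (5,5) = 66.

71 59 67 50 63 / 57 65 53 61 74 / 68 51 64 72 55 / 60 73 56 69 52 / 54 62 70 58 66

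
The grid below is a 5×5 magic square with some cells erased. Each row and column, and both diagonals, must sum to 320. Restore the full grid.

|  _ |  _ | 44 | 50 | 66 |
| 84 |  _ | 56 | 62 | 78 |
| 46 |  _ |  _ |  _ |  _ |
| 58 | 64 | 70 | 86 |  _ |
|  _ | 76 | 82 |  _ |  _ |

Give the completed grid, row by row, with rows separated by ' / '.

72 88 44 50 66 / 84 40 56 62 78 / 46 52 68 74 80 / 58 64 70 86 42 / 60 76 82 48 54

The remaining cell in row 2 is (2,2) = 320 − 280 = 40.
From row 4, 320 − (58 + 64 + 70 + 86) gives (4,5) = 42.
Column 3 must total 320; the given cells sum to 252, so (3,3) = 68.
Using anti-diagonal: 66 + 62 + 68 + 64 + ? → (5,1) = 320 − 260 = 60.
Column 1 must total 320; the given cells sum to 248, so (1,1) = 72.
The remaining cell in main diagonal is (5,5) = 320 − 266 = 54.
The remaining cell in row 1 is (1,2) = 320 − 232 = 88.
The remaining cell in row 5 is (5,4) = 320 − 272 = 48.
Column 2 needs 320; the known cells sum to 268, so (3,2) = 52.
Column 4 needs 320; the known cells sum to 246, so (3,4) = 74.
The remaining cell in column 5 is (3,5) = 320 − 240 = 80.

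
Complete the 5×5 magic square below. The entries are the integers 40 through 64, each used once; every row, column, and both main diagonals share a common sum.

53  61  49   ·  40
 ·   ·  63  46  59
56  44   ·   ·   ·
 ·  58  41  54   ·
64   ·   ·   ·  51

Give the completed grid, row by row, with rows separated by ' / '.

The entries are 40 through 64, which sum to 1300, so each line sums to 1300/5 = 260.
Row 1 needs 260; the known cells sum to 203, so (1,4) = 57.
From anti-diagonal, 260 − (40 + 46 + 58 + 64) gives (3,3) = 52.
Column 3 needs 260; the known cells sum to 205, so (5,3) = 55.
From main diagonal, 260 − (53 + 52 + 54 + 51) gives (2,2) = 50.
Row 2 needs 260; the known cells sum to 218, so (2,1) = 42.
From column 1, 260 − (53 + 42 + 56 + 64) gives (4,1) = 45.
From column 2, 260 − (61 + 50 + 44 + 58) gives (5,2) = 47.
Using row 4: 45 + 58 + 41 + 54 + ? → (4,5) = 260 − 198 = 62.
From row 5, 260 − (64 + 47 + 55 + 51) gives (5,4) = 43.
Using column 4: 57 + 46 + 54 + 43 + ? → (3,4) = 260 − 200 = 60.
Column 5: 40 + 59 + 62 + 51 + ? = 260, so (3,5) = 48.

53 61 49 57 40 / 42 50 63 46 59 / 56 44 52 60 48 / 45 58 41 54 62 / 64 47 55 43 51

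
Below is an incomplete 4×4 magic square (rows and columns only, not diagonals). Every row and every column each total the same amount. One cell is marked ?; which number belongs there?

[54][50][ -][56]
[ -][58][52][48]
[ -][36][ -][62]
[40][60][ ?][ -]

66

Column 2 is complete and sums to 204; that is the magic constant.
Row 1 needs 204; the known cells sum to 160, so (1,3) = 44.
Row 2: 58 + 52 + 48 + ? = 204, so (2,1) = 46.
From column 1, 204 − (54 + 46 + 40) gives (3,1) = 64.
From column 4, 204 − (56 + 48 + 62) gives (4,4) = 38.
Row 3: 64 + 36 + 62 + ? = 204, so (3,3) = 42.
From row 4, 204 − (40 + 60 + 38) gives (4,3) = 66.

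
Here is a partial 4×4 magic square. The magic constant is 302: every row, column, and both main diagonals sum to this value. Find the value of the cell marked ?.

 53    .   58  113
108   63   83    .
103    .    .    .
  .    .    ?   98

The remaining cell in row 1 is (1,2) = 302 − 224 = 78.
The remaining cell in row 2 is (2,4) = 302 − 254 = 48.
Using column 1: 53 + 108 + 103 + ? → (4,1) = 302 − 264 = 38.
Column 4 must total 302; the given cells sum to 259, so (3,4) = 43.
From main diagonal, 302 − (53 + 63 + 98) gives (3,3) = 88.
Using anti-diagonal: 113 + 83 + 38 + ? → (3,2) = 302 − 234 = 68.
Column 2 must total 302; the given cells sum to 209, so (4,2) = 93.
Column 3 must total 302; the given cells sum to 229, so (4,3) = 73.

73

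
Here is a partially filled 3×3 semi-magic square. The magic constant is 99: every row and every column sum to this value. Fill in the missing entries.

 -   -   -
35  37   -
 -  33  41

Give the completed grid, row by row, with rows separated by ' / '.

39 29 31 / 35 37 27 / 25 33 41

From row 2, 99 − (35 + 37) gives (2,3) = 27.
Row 3 needs 99; the known cells sum to 74, so (3,1) = 25.
From column 1, 99 − (35 + 25) gives (1,1) = 39.
From column 2, 99 − (37 + 33) gives (1,2) = 29.
The remaining cell in column 3 is (1,3) = 99 − 68 = 31.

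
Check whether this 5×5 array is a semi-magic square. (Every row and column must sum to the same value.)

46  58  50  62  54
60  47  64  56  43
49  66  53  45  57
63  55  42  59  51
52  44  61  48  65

Row 1: 46 + 58 + 50 + 62 + 54 = 270.
Row 2: 60 + 47 + 64 + 56 + 43 = 270.
Row 3: 49 + 66 + 53 + 45 + 57 = 270.
Row 4: 63 + 55 + 42 + 59 + 51 = 270.
Row 5: 52 + 44 + 61 + 48 + 65 = 270.
Column 1: 46 + 60 + 49 + 63 + 52 = 270.
Column 2: 58 + 47 + 66 + 55 + 44 = 270.
Column 3: 50 + 64 + 53 + 42 + 61 = 270.
Column 4: 62 + 56 + 45 + 59 + 48 = 270.
Column 5: 54 + 43 + 57 + 51 + 65 = 270.
All lines sum to 270.

Yes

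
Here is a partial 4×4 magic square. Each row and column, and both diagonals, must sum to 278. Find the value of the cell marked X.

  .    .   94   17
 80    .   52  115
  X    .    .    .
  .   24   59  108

45

Row 2 needs 278; the known cells sum to 247, so (2,2) = 31.
Using row 4: 24 + 59 + 108 + ? → (4,1) = 278 − 191 = 87.
Using column 3: 94 + 52 + 59 + ? → (3,3) = 278 − 205 = 73.
The remaining cell in column 4 is (3,4) = 278 − 240 = 38.
Using main diagonal: 31 + 73 + 108 + ? → (1,1) = 278 − 212 = 66.
From anti-diagonal, 278 − (17 + 52 + 87) gives (3,2) = 122.
Row 1 must total 278; the given cells sum to 177, so (1,2) = 101.
Using row 3: 122 + 73 + 38 + ? → (3,1) = 278 − 233 = 45.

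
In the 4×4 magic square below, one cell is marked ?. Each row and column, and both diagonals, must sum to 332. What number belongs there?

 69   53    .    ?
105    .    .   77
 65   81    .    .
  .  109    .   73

Column 1: 69 + 105 + 65 + ? = 332, so (4,1) = 93.
From column 2, 332 − (53 + 81 + 109) gives (2,2) = 89.
From main diagonal, 332 − (69 + 89 + 73) gives (3,3) = 101.
The remaining cell in row 2 is (2,3) = 332 − 271 = 61.
Using row 3: 65 + 81 + 101 + ? → (3,4) = 332 − 247 = 85.
Row 4 must total 332; the given cells sum to 275, so (4,3) = 57.
From column 3, 332 − (61 + 101 + 57) gives (1,3) = 113.
Using column 4: 77 + 85 + 73 + ? → (1,4) = 332 − 235 = 97.

97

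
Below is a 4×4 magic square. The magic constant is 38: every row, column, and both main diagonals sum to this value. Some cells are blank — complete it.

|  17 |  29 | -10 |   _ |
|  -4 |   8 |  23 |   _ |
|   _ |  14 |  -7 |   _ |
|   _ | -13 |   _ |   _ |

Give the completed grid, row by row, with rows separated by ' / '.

The remaining cell in row 1 is (1,4) = 38 − 36 = 2.
The remaining cell in row 2 is (2,4) = 38 − 27 = 11.
The remaining cell in column 3 is (4,3) = 38 − 6 = 32.
From main diagonal, 38 − (17 + 8 + (-7)) gives (4,4) = 20.
Anti-diagonal must total 38; the given cells sum to 39, so (4,1) = -1.
The remaining cell in column 1 is (3,1) = 38 − 12 = 26.
Column 4: 2 + 11 + 20 + ? = 38, so (3,4) = 5.

17 29 -10 2 / -4 8 23 11 / 26 14 -7 5 / -1 -13 32 20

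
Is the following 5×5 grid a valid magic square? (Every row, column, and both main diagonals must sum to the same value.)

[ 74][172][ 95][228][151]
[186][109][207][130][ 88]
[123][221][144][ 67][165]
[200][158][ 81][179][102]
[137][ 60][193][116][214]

Row 1: 74 + 172 + 95 + 228 + 151 = 720.
Row 2: 186 + 109 + 207 + 130 + 88 = 720.
Row 3: 123 + 221 + 144 + 67 + 165 = 720.
Row 4: 200 + 158 + 81 + 179 + 102 = 720.
Row 5: 137 + 60 + 193 + 116 + 214 = 720.
Column 1: 74 + 186 + 123 + 200 + 137 = 720.
Column 2: 172 + 109 + 221 + 158 + 60 = 720.
Column 3: 95 + 207 + 144 + 81 + 193 = 720.
Column 4: 228 + 130 + 67 + 179 + 116 = 720.
Column 5: 151 + 88 + 165 + 102 + 214 = 720.
Main diagonal: 74 + 109 + 144 + 179 + 214 = 720.
Anti-diagonal: 151 + 130 + 144 + 158 + 137 = 720.
All lines sum to 720.

Yes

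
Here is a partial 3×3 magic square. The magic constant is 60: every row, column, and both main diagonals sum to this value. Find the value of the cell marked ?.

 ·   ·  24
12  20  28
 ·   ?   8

Main diagonal must total 60; the given cells sum to 28, so (1,1) = 32.
Anti-diagonal must total 60; the given cells sum to 44, so (3,1) = 16.
The remaining cell in row 1 is (1,2) = 60 − 56 = 4.
Using row 3: 16 + 8 + ? → (3,2) = 60 − 24 = 36.

36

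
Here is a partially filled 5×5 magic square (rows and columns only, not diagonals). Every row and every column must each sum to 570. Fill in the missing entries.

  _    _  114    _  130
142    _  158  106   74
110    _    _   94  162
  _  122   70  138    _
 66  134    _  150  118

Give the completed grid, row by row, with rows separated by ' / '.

From row 2, 570 − (142 + 158 + 106 + 74) gives (2,2) = 90.
Row 5 needs 570; the known cells sum to 468, so (5,3) = 102.
Using column 3: 114 + 158 + 70 + 102 + ? → (3,3) = 570 − 444 = 126.
The remaining cell in column 4 is (1,4) = 570 − 488 = 82.
Column 5: 130 + 74 + 162 + 118 + ? = 570, so (4,5) = 86.
From row 3, 570 − (110 + 126 + 94 + 162) gives (3,2) = 78.
From row 4, 570 − (122 + 70 + 138 + 86) gives (4,1) = 154.
Column 1 needs 570; the known cells sum to 472, so (1,1) = 98.
Column 2: 90 + 78 + 122 + 134 + ? = 570, so (1,2) = 146.

98 146 114 82 130 / 142 90 158 106 74 / 110 78 126 94 162 / 154 122 70 138 86 / 66 134 102 150 118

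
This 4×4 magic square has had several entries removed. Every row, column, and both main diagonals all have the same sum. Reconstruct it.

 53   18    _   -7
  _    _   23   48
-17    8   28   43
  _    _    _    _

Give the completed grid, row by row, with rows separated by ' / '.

Row 3 is already complete: -17 + 8 + 28 + 43 = 62, so that is the magic constant.
Row 1: 53 + 18 + (-7) + ? = 62, so (1,3) = -2.
Column 3: -2 + 23 + 28 + ? = 62, so (4,3) = 13.
Column 4: -7 + 48 + 43 + ? = 62, so (4,4) = -22.
Using main diagonal: 53 + 28 + (-22) + ? → (2,2) = 62 − 59 = 3.
Anti-diagonal: -7 + 23 + 8 + ? = 62, so (4,1) = 38.
Row 2: 3 + 23 + 48 + ? = 62, so (2,1) = -12.
From row 4, 62 − (38 + 13 + (-22)) gives (4,2) = 33.

53 18 -2 -7 / -12 3 23 48 / -17 8 28 43 / 38 33 13 -22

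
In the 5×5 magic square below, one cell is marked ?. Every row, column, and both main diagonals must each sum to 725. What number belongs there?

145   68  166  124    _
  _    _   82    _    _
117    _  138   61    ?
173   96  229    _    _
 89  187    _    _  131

194

Row 1 must total 725; the given cells sum to 503, so (1,5) = 222.
Using column 1: 145 + 117 + 173 + 89 + ? → (2,1) = 725 − 524 = 201.
Column 3 must total 725; the given cells sum to 615, so (5,3) = 110.
Anti-diagonal needs 725; the known cells sum to 545, so (2,4) = 180.
Using row 5: 89 + 187 + 110 + 131 + ? → (5,4) = 725 − 517 = 208.
Using column 4: 124 + 180 + 61 + 208 + ? → (4,4) = 725 − 573 = 152.
Main diagonal must total 725; the given cells sum to 566, so (2,2) = 159.
The remaining cell in row 2 is (2,5) = 725 − 622 = 103.
Using row 4: 173 + 96 + 229 + 152 + ? → (4,5) = 725 − 650 = 75.
The remaining cell in column 2 is (3,2) = 725 − 510 = 215.
The remaining cell in column 5 is (3,5) = 725 − 531 = 194.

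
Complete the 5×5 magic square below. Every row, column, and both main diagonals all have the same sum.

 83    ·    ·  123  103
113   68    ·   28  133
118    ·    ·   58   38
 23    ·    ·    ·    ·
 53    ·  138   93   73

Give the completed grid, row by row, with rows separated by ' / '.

83 63 18 123 103 / 113 68 48 28 133 / 118 98 78 58 38 / 23 128 108 88 43 / 53 33 138 93 73

Column 1 is already complete: 83 + 113 + 118 + 23 + 53 = 390, so that is the magic constant.
Using row 2: 113 + 68 + 28 + 133 + ? → (2,3) = 390 − 342 = 48.
Row 5 needs 390; the known cells sum to 357, so (5,2) = 33.
Using column 4: 123 + 28 + 58 + 93 + ? → (4,4) = 390 − 302 = 88.
Column 5 must total 390; the given cells sum to 347, so (4,5) = 43.
From main diagonal, 390 − (83 + 68 + 88 + 73) gives (3,3) = 78.
Anti-diagonal needs 390; the known cells sum to 262, so (4,2) = 128.
Row 3 needs 390; the known cells sum to 292, so (3,2) = 98.
Row 4 must total 390; the given cells sum to 282, so (4,3) = 108.
The remaining cell in column 2 is (1,2) = 390 − 327 = 63.
Column 3 must total 390; the given cells sum to 372, so (1,3) = 18.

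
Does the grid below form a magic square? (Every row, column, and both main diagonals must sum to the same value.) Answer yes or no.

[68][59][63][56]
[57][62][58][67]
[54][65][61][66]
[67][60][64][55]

No — row 1 sums to 246 but column 4 sums to 244.

Row 1: 68 + 59 + 63 + 56 = 246.
Row 2: 57 + 62 + 58 + 67 = 244.
Row 3: 54 + 65 + 61 + 66 = 246.
Row 4: 67 + 60 + 64 + 55 = 246.
Column 1: 68 + 57 + 54 + 67 = 246.
Column 2: 59 + 62 + 65 + 60 = 246.
Column 3: 63 + 58 + 61 + 64 = 246.
Column 4: 56 + 67 + 66 + 55 = 244.
Main diagonal: 68 + 62 + 61 + 55 = 246.
Anti-diagonal: 56 + 58 + 65 + 67 = 246.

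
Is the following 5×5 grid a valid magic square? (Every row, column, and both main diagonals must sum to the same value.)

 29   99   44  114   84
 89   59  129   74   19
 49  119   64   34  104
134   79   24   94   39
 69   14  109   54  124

Yes

Row 1: 29 + 99 + 44 + 114 + 84 = 370.
Row 2: 89 + 59 + 129 + 74 + 19 = 370.
Row 3: 49 + 119 + 64 + 34 + 104 = 370.
Row 4: 134 + 79 + 24 + 94 + 39 = 370.
Row 5: 69 + 14 + 109 + 54 + 124 = 370.
Column 1: 29 + 89 + 49 + 134 + 69 = 370.
Column 2: 99 + 59 + 119 + 79 + 14 = 370.
Column 3: 44 + 129 + 64 + 24 + 109 = 370.
Column 4: 114 + 74 + 34 + 94 + 54 = 370.
Column 5: 84 + 19 + 104 + 39 + 124 = 370.
Main diagonal: 29 + 59 + 64 + 94 + 124 = 370.
Anti-diagonal: 84 + 74 + 64 + 79 + 69 = 370.
All lines sum to 370.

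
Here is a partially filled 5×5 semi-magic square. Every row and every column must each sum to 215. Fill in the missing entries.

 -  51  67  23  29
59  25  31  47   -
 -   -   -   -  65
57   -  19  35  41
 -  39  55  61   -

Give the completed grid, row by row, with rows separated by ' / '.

45 51 67 23 29 / 59 25 31 47 53 / 21 37 43 49 65 / 57 63 19 35 41 / 33 39 55 61 27

The remaining cell in row 1 is (1,1) = 215 − 170 = 45.
Row 2: 59 + 25 + 31 + 47 + ? = 215, so (2,5) = 53.
Row 4 must total 215; the given cells sum to 152, so (4,2) = 63.
Using column 2: 51 + 25 + 63 + 39 + ? → (3,2) = 215 − 178 = 37.
The remaining cell in column 3 is (3,3) = 215 − 172 = 43.
Using column 4: 23 + 47 + 35 + 61 + ? → (3,4) = 215 − 166 = 49.
Using column 5: 29 + 53 + 65 + 41 + ? → (5,5) = 215 − 188 = 27.
Row 3 must total 215; the given cells sum to 194, so (3,1) = 21.
The remaining cell in row 5 is (5,1) = 215 − 182 = 33.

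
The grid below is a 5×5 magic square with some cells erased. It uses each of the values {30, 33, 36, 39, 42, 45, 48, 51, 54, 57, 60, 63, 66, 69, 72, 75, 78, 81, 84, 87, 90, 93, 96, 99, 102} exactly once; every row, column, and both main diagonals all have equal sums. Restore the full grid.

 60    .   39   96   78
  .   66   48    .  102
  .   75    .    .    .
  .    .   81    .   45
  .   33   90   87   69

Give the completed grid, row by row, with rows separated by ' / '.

60 57 39 96 78 / 84 66 48 30 102 / 93 75 72 54 36 / 42 99 81 63 45 / 51 33 90 87 69

The 25 entries sum to 1650, so each line sums to 1650/5 = 330.
Row 1: 60 + 39 + 96 + 78 + ? = 330, so (1,2) = 57.
Row 5: 33 + 90 + 87 + 69 + ? = 330, so (5,1) = 51.
From column 2, 330 − (57 + 66 + 75 + 33) gives (4,2) = 99.
Column 3 must total 330; the given cells sum to 258, so (3,3) = 72.
Column 5 must total 330; the given cells sum to 294, so (3,5) = 36.
From main diagonal, 330 − (60 + 66 + 72 + 69) gives (4,4) = 63.
From anti-diagonal, 330 − (78 + 72 + 99 + 51) gives (2,4) = 30.
Row 2: 66 + 48 + 30 + 102 + ? = 330, so (2,1) = 84.
Row 4: 99 + 81 + 63 + 45 + ? = 330, so (4,1) = 42.
From column 1, 330 − (60 + 84 + 42 + 51) gives (3,1) = 93.
Using column 4: 96 + 30 + 63 + 87 + ? → (3,4) = 330 − 276 = 54.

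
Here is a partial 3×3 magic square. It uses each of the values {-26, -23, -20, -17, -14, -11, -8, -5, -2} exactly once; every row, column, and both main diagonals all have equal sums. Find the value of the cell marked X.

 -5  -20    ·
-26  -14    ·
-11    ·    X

-23

The 9 entries sum to -126, so each line sums to -126/3 = -42.
Row 1 needs -42; the known cells sum to -25, so (1,3) = -17.
The remaining cell in row 2 is (2,3) = -42 − (-40) = -2.
The remaining cell in column 2 is (3,2) = -42 − (-34) = -8.
Using column 3: -17 + (-2) + ? → (3,3) = -42 − (-19) = -23.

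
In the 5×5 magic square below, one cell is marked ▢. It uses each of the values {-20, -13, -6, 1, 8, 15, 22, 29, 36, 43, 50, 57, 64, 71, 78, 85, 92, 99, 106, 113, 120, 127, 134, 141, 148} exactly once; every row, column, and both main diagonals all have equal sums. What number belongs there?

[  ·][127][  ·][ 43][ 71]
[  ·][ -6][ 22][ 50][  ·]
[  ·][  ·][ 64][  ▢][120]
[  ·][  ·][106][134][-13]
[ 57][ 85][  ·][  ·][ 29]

92

The 25 entries sum to 1600, so each line sums to 1600/5 = 320.
From column 5, 320 − (71 + 120 + (-13) + 29) gives (2,5) = 113.
Main diagonal needs 320; the known cells sum to 221, so (1,1) = 99.
The remaining cell in anti-diagonal is (4,2) = 320 − 242 = 78.
Using row 1: 99 + 127 + 43 + 71 + ? → (1,3) = 320 − 340 = -20.
Row 2 must total 320; the given cells sum to 179, so (2,1) = 141.
Row 4: 78 + 106 + 134 + (-13) + ? = 320, so (4,1) = 15.
Using column 1: 99 + 141 + 15 + 57 + ? → (3,1) = 320 − 312 = 8.
From column 2, 320 − (127 + (-6) + 78 + 85) gives (3,2) = 36.
Column 3: -20 + 22 + 64 + 106 + ? = 320, so (5,3) = 148.
The remaining cell in row 3 is (3,4) = 320 − 228 = 92.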